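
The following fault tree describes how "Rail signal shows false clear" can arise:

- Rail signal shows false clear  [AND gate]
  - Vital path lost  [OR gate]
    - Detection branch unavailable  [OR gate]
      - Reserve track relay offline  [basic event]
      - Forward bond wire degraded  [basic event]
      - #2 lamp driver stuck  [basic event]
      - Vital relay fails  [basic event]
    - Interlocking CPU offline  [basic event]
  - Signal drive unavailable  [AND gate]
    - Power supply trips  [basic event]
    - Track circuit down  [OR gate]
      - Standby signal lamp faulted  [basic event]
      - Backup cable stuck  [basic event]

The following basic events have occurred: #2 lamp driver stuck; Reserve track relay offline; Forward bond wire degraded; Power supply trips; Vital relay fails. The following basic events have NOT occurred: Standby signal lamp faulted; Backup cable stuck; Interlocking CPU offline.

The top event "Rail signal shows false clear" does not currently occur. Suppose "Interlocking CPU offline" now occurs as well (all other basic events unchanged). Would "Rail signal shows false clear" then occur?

No

Counterfactual: set "Interlocking CPU offline" to occurred.
Detection branch unavailable [OR]: Reserve track relay offline=occurs, Forward bond wire degraded=occurs, #2 lamp driver stuck=occurs, Vital relay fails=occurs → at least one input occurs → occurs.
Vital path lost [OR]: Detection branch unavailable=occurs, Interlocking CPU offline=occurs → at least one input occurs → occurs.
Track circuit down [OR]: Standby signal lamp faulted=not, Backup cable stuck=not → no input occurs → does not occur.
Signal drive unavailable [AND]: Power supply trips=occurs, Track circuit down=not → not all inputs occur → does not occur.
Rail signal shows false clear [AND]: Vital path lost=occurs, Signal drive unavailable=not → not all inputs occur → does not occur.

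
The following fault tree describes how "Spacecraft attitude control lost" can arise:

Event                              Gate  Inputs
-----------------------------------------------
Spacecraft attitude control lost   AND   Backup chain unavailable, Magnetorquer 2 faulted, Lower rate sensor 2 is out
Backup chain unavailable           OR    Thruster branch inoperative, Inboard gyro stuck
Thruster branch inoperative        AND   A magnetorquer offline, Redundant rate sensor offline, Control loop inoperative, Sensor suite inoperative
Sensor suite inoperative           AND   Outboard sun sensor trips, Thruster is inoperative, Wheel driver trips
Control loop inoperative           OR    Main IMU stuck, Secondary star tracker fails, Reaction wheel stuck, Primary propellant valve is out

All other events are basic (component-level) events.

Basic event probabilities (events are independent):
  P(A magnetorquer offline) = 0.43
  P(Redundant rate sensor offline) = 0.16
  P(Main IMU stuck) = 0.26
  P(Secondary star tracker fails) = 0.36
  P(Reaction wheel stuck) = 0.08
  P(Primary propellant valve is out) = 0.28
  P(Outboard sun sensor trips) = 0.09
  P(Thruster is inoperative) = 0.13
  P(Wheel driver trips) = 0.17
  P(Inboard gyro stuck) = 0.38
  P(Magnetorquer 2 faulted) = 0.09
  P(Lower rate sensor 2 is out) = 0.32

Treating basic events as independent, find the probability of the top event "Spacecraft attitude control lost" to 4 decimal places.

P(Control loop inoperative) [OR] = 1 − (1−0.26) × (1−0.36) × (1−0.08) × (1−0.28) = 0.686287
P(Sensor suite inoperative) [AND] = 0.09 × 0.13 × 0.17 = 0.001989
P(Thruster branch inoperative) [AND] = 0.43 × 0.16 × 0.686287 × 0.001989 = 0.000094
P(Backup chain unavailable) [OR] = 1 − (1−0.000094) × (1−0.38) = 0.380058
P(Spacecraft attitude control lost) [AND] = 0.380058 × 0.09 × 0.32 = 0.010946
Rounded to 4 decimal places: P(Spacecraft attitude control lost) ≈ 0.0109.

0.0109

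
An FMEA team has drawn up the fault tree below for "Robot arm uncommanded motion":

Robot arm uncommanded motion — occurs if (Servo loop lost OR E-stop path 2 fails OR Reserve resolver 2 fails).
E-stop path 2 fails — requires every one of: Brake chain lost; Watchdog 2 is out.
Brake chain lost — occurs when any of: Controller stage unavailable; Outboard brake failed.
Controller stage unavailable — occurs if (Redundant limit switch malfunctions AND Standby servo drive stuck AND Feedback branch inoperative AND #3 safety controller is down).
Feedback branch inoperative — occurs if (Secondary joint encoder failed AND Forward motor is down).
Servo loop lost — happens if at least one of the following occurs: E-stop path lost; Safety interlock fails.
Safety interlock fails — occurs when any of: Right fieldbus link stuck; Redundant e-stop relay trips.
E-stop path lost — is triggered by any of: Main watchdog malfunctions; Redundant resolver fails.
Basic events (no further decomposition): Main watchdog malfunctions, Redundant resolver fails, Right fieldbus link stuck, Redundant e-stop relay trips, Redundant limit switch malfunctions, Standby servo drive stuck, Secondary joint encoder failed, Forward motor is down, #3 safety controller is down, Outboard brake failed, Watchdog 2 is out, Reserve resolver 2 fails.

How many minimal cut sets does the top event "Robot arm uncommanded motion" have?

7

E-stop path lost [OR]: union of children's cut sets → 2 cut set(s).
Safety interlock fails [OR]: union of children's cut sets → 2 cut set(s).
Servo loop lost [OR]: union of children's cut sets → 4 cut set(s).
Feedback branch inoperative [AND]: one cut set from each child combined → 1 × 1 = 1 cut set(s).
Controller stage unavailable [AND]: one cut set from each child combined → 1 × 1 × 1 × 1 = 1 cut set(s).
Brake chain lost [OR]: union of children's cut sets → 2 cut set(s).
E-stop path 2 fails [AND]: one cut set from each child combined → 2 × 1 = 2 cut set(s).
Robot arm uncommanded motion [OR]: union of children's cut sets → 7 cut set(s).
Minimal cut sets: {Main watchdog malfunctions}; {Redundant resolver fails}; {Right fieldbus link stuck}; {Redundant e-stop relay trips}; {#3 safety controller is down, Forward motor is down, Redundant limit switch malfunctions, Secondary joint encoder failed, Standby servo drive stuck, Watchdog 2 is out}; {Outboard brake failed, Watchdog 2 is out}; {Reserve resolver 2 fails}.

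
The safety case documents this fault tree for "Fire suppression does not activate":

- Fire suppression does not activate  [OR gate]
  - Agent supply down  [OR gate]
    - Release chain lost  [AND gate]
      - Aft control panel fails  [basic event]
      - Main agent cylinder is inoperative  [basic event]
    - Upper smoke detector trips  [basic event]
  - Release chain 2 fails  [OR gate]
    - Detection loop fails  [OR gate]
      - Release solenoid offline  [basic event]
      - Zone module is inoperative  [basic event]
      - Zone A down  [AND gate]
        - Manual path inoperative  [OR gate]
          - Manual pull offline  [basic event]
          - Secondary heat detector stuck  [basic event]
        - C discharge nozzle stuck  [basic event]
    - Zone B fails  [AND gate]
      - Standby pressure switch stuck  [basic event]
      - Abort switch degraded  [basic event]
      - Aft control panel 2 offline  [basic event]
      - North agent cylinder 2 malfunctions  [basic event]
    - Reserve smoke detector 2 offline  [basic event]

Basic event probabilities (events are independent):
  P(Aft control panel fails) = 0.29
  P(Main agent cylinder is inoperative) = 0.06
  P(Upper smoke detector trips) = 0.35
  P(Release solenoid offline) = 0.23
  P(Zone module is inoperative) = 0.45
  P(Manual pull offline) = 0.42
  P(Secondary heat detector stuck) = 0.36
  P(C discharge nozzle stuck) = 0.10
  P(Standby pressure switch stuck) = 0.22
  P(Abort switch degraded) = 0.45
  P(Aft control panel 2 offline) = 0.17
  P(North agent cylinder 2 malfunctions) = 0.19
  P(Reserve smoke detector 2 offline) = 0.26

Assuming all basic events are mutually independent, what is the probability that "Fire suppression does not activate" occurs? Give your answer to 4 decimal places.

P(Release chain lost) [AND] = 0.29 × 0.06 = 0.017400
P(Agent supply down) [OR] = 1 − (1−0.017400) × (1−0.35) = 0.361310
P(Manual path inoperative) [OR] = 1 − (1−0.42) × (1−0.36) = 0.628800
P(Zone A down) [AND] = 0.628800 × 0.10 = 0.062880
P(Detection loop fails) [OR] = 1 − (1−0.23) × (1−0.45) × (1−0.062880) = 0.603130
P(Zone B fails) [AND] = 0.22 × 0.45 × 0.17 × 0.19 = 0.003198
P(Release chain 2 fails) [OR] = 1 − (1−0.603130) × (1−0.003198) × (1−0.26) = 0.707255
P(Fire suppression does not activate) [OR] = 1 − (1−0.361310) × (1−0.707255) = 0.813027
Rounded to 4 decimal places: P(Fire suppression does not activate) ≈ 0.8130.

0.8130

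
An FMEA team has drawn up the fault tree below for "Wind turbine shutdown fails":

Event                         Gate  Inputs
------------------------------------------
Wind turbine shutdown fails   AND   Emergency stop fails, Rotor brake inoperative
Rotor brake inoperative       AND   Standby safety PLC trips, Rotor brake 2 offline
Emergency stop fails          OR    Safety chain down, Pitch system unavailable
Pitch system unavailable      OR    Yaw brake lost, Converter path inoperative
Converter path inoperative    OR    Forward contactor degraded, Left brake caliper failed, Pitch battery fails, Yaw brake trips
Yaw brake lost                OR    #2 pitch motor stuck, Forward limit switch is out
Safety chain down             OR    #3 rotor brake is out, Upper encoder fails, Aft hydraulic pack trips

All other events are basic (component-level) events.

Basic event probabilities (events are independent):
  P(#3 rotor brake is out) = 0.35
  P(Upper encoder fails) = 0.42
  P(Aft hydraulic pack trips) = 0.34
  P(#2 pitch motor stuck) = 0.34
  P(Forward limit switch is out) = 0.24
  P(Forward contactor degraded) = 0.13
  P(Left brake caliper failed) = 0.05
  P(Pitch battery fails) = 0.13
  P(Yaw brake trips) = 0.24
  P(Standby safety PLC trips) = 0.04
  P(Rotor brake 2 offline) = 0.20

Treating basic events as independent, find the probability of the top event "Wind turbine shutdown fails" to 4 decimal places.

P(Safety chain down) [OR] = 1 − (1−0.35) × (1−0.42) × (1−0.34) = 0.751180
P(Yaw brake lost) [OR] = 1 − (1−0.34) × (1−0.24) = 0.498400
P(Converter path inoperative) [OR] = 1 − (1−0.13) × (1−0.05) × (1−0.13) × (1−0.24) = 0.453518
P(Pitch system unavailable) [OR] = 1 − (1−0.498400) × (1−0.453518) = 0.725885
P(Emergency stop fails) [OR] = 1 − (1−0.751180) × (1−0.725885) = 0.931795
P(Rotor brake inoperative) [AND] = 0.04 × 0.20 = 0.008000
P(Wind turbine shutdown fails) [AND] = 0.931795 × 0.008000 = 0.007454
Rounded to 4 decimal places: P(Wind turbine shutdown fails) ≈ 0.0075.

0.0075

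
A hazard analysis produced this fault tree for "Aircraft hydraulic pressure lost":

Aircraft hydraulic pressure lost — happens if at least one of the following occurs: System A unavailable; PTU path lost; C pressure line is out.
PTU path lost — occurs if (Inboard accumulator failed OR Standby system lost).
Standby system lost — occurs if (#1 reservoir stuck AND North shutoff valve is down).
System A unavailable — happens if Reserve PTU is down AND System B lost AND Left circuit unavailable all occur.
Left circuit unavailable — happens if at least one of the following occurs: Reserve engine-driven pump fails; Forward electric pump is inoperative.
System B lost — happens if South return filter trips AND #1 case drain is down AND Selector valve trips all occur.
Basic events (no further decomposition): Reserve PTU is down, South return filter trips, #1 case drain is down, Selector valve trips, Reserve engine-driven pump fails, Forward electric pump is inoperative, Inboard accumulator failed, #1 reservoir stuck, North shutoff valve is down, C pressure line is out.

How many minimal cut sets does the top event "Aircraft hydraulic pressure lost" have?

System B lost [AND]: one cut set from each child combined → 1 × 1 × 1 = 1 cut set(s).
Left circuit unavailable [OR]: union of children's cut sets → 2 cut set(s).
System A unavailable [AND]: one cut set from each child combined → 1 × 1 × 2 = 2 cut set(s).
Standby system lost [AND]: one cut set from each child combined → 1 × 1 = 1 cut set(s).
PTU path lost [OR]: union of children's cut sets → 2 cut set(s).
Aircraft hydraulic pressure lost [OR]: union of children's cut sets → 5 cut set(s).
Minimal cut sets: {#1 case drain is down, Reserve PTU is down, Reserve engine-driven pump fails, Selector valve trips, South return filter trips}; {#1 case drain is down, Forward electric pump is inoperative, Reserve PTU is down, Selector valve trips, South return filter trips}; {Inboard accumulator failed}; {#1 reservoir stuck, North shutoff valve is down}; {C pressure line is out}.

5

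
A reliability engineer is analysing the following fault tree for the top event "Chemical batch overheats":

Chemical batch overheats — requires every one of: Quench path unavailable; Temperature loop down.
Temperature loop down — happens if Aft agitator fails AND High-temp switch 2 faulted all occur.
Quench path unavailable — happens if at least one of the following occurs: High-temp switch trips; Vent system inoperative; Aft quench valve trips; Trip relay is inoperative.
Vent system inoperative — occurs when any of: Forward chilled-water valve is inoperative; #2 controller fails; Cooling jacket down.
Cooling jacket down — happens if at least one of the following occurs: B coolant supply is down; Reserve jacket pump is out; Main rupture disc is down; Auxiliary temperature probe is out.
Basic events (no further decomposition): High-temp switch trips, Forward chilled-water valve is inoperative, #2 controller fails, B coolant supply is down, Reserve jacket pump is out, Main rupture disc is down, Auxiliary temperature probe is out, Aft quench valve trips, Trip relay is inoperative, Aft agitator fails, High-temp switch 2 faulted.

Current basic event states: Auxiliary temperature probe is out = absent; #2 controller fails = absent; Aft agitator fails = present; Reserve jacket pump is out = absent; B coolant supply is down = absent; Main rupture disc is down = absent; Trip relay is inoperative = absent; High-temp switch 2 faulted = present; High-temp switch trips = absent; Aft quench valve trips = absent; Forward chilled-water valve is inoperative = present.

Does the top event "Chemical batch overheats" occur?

Cooling jacket down [OR]: B coolant supply is down=not, Reserve jacket pump is out=not, Main rupture disc is down=not, Auxiliary temperature probe is out=not → no input occurs → does not occur.
Vent system inoperative [OR]: Forward chilled-water valve is inoperative=occurs, #2 controller fails=not, Cooling jacket down=not → at least one input occurs → occurs.
Quench path unavailable [OR]: High-temp switch trips=not, Vent system inoperative=occurs, Aft quench valve trips=not, Trip relay is inoperative=not → at least one input occurs → occurs.
Temperature loop down [AND]: Aft agitator fails=occurs, High-temp switch 2 faulted=occurs → all inputs occur → occurs.
Chemical batch overheats [AND]: Quench path unavailable=occurs, Temperature loop down=occurs → all inputs occur → occurs.

Yes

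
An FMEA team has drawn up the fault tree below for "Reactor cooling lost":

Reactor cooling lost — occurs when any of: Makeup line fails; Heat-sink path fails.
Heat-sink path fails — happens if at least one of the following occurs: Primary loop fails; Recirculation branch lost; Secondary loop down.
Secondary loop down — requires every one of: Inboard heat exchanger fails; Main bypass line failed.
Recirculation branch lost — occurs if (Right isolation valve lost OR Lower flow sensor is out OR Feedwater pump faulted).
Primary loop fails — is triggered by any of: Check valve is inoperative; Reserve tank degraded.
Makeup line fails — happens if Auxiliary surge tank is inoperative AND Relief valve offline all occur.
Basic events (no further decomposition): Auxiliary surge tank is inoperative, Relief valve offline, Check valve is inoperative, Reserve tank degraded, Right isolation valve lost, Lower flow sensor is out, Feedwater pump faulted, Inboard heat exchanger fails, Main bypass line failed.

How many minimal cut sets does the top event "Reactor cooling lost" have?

7

Makeup line fails [AND]: one cut set from each child combined → 1 × 1 = 1 cut set(s).
Primary loop fails [OR]: union of children's cut sets → 2 cut set(s).
Recirculation branch lost [OR]: union of children's cut sets → 3 cut set(s).
Secondary loop down [AND]: one cut set from each child combined → 1 × 1 = 1 cut set(s).
Heat-sink path fails [OR]: union of children's cut sets → 6 cut set(s).
Reactor cooling lost [OR]: union of children's cut sets → 7 cut set(s).
Minimal cut sets: {Auxiliary surge tank is inoperative, Relief valve offline}; {Check valve is inoperative}; {Reserve tank degraded}; {Right isolation valve lost}; {Lower flow sensor is out}; {Feedwater pump faulted}; {Inboard heat exchanger fails, Main bypass line failed}.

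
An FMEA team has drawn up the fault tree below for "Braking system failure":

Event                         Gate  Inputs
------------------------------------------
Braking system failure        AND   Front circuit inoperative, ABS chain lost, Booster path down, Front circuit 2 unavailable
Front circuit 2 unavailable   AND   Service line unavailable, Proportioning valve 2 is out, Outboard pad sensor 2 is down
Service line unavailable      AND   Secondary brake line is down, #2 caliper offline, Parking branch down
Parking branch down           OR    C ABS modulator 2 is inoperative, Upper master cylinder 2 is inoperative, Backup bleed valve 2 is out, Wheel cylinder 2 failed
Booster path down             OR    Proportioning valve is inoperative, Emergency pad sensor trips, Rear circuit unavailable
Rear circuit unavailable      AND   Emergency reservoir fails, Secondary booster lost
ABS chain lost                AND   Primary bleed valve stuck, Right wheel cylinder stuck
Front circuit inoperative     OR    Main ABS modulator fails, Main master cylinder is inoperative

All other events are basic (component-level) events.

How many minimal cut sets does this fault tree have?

24

Front circuit inoperative [OR]: union of children's cut sets → 2 cut set(s).
ABS chain lost [AND]: one cut set from each child combined → 1 × 1 = 1 cut set(s).
Rear circuit unavailable [AND]: one cut set from each child combined → 1 × 1 = 1 cut set(s).
Booster path down [OR]: union of children's cut sets → 3 cut set(s).
Parking branch down [OR]: union of children's cut sets → 4 cut set(s).
Service line unavailable [AND]: one cut set from each child combined → 1 × 1 × 4 = 4 cut set(s).
Front circuit 2 unavailable [AND]: one cut set from each child combined → 4 × 1 × 1 = 4 cut set(s).
Braking system failure [AND]: one cut set from each child combined → 2 × 1 × 3 × 4 = 24 cut set(s).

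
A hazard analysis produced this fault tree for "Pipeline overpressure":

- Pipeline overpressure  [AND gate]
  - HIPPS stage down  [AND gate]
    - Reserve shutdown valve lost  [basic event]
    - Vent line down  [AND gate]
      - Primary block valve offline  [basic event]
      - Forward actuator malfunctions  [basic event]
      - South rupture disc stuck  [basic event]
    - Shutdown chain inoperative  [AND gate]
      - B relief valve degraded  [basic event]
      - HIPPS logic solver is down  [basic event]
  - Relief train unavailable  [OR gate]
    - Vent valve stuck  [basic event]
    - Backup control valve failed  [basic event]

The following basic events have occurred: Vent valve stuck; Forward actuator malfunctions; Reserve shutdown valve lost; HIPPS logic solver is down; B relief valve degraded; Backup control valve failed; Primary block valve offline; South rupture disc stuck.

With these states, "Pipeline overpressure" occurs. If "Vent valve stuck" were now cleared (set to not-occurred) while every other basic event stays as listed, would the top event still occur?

Yes

Counterfactual: set "Vent valve stuck" to not occurred.
Vent line down [AND]: Primary block valve offline=occurs, Forward actuator malfunctions=occurs, South rupture disc stuck=occurs → all inputs occur → occurs.
Shutdown chain inoperative [AND]: B relief valve degraded=occurs, HIPPS logic solver is down=occurs → all inputs occur → occurs.
HIPPS stage down [AND]: Reserve shutdown valve lost=occurs, Vent line down=occurs, Shutdown chain inoperative=occurs → all inputs occur → occurs.
Relief train unavailable [OR]: Vent valve stuck=not, Backup control valve failed=occurs → at least one input occurs → occurs.
Pipeline overpressure [AND]: HIPPS stage down=occurs, Relief train unavailable=occurs → all inputs occur → occurs.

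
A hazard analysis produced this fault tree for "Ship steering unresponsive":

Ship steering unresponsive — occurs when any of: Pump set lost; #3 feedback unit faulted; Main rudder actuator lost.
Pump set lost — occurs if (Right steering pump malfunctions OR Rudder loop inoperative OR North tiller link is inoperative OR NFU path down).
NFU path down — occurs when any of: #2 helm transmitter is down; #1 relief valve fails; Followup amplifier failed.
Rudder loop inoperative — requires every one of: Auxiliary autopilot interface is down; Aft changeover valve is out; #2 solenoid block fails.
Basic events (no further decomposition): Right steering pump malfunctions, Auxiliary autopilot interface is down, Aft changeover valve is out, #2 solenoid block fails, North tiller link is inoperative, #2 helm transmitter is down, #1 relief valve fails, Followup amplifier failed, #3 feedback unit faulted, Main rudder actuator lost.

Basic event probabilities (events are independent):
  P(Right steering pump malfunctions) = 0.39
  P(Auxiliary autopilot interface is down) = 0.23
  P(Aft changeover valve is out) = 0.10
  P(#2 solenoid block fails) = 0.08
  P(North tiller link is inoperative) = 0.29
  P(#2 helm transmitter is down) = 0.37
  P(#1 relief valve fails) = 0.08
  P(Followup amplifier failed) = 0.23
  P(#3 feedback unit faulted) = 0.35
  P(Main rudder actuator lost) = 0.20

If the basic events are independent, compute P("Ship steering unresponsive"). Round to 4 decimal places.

P(Rudder loop inoperative) [AND] = 0.23 × 0.10 × 0.08 = 0.001840
P(NFU path down) [OR] = 1 − (1−0.37) × (1−0.08) × (1−0.23) = 0.553708
P(Pump set lost) [OR] = 1 − (1−0.39) × (1−0.001840) × (1−0.29) × (1−0.553708) = 0.807067
P(Ship steering unresponsive) [OR] = 1 − (1−0.807067) × (1−0.35) × (1−0.20) = 0.899675
Rounded to 4 decimal places: P(Ship steering unresponsive) ≈ 0.8997.

0.8997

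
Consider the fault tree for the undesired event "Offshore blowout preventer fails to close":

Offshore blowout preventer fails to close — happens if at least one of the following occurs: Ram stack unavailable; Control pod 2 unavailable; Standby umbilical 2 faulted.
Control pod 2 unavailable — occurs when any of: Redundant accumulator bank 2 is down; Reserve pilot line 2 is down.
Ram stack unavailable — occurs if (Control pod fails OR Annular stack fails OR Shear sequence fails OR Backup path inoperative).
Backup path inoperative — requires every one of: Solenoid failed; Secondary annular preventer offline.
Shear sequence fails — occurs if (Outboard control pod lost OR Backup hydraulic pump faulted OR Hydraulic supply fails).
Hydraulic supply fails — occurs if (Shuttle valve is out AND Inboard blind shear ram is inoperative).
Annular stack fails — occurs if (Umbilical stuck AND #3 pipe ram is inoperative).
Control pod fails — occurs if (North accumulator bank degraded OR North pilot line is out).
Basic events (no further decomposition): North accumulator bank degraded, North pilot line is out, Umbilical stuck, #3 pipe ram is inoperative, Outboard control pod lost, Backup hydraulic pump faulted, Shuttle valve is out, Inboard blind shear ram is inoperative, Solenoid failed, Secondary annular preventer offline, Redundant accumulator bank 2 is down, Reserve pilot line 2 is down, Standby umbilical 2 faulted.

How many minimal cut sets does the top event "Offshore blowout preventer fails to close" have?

10

Control pod fails [OR]: union of children's cut sets → 2 cut set(s).
Annular stack fails [AND]: one cut set from each child combined → 1 × 1 = 1 cut set(s).
Hydraulic supply fails [AND]: one cut set from each child combined → 1 × 1 = 1 cut set(s).
Shear sequence fails [OR]: union of children's cut sets → 3 cut set(s).
Backup path inoperative [AND]: one cut set from each child combined → 1 × 1 = 1 cut set(s).
Ram stack unavailable [OR]: union of children's cut sets → 7 cut set(s).
Control pod 2 unavailable [OR]: union of children's cut sets → 2 cut set(s).
Offshore blowout preventer fails to close [OR]: union of children's cut sets → 10 cut set(s).
Minimal cut sets: {North accumulator bank degraded}; {North pilot line is out}; {#3 pipe ram is inoperative, Umbilical stuck}; {Outboard control pod lost}; {Backup hydraulic pump faulted}; {Inboard blind shear ram is inoperative, Shuttle valve is out}; {Secondary annular preventer offline, Solenoid failed}; {Redundant accumulator bank 2 is down}; {Reserve pilot line 2 is down}; {Standby umbilical 2 faulted}.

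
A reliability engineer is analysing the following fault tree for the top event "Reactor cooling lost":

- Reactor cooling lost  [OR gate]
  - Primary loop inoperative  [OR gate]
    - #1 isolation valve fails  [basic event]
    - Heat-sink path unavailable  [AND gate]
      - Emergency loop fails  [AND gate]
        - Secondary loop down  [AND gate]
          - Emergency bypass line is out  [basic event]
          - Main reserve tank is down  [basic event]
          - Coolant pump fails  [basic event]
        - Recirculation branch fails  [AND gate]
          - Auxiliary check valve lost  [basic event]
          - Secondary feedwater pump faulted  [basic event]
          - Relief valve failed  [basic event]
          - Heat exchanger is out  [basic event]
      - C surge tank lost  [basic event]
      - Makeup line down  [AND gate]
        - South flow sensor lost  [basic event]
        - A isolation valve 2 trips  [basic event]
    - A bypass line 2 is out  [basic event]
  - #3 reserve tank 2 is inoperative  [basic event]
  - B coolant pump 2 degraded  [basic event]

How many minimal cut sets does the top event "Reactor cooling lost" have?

Secondary loop down [AND]: one cut set from each child combined → 1 × 1 × 1 = 1 cut set(s).
Recirculation branch fails [AND]: one cut set from each child combined → 1 × 1 × 1 × 1 = 1 cut set(s).
Emergency loop fails [AND]: one cut set from each child combined → 1 × 1 = 1 cut set(s).
Makeup line down [AND]: one cut set from each child combined → 1 × 1 = 1 cut set(s).
Heat-sink path unavailable [AND]: one cut set from each child combined → 1 × 1 × 1 = 1 cut set(s).
Primary loop inoperative [OR]: union of children's cut sets → 3 cut set(s).
Reactor cooling lost [OR]: union of children's cut sets → 5 cut set(s).
Minimal cut sets: {#1 isolation valve fails}; {A isolation valve 2 trips, Auxiliary check valve lost, C surge tank lost, Coolant pump fails, Emergency bypass line is out, Heat exchanger is out, Main reserve tank is down, Relief valve failed, Secondary feedwater pump faulted, South flow sensor lost}; {A bypass line 2 is out}; {#3 reserve tank 2 is inoperative}; {B coolant pump 2 degraded}.

5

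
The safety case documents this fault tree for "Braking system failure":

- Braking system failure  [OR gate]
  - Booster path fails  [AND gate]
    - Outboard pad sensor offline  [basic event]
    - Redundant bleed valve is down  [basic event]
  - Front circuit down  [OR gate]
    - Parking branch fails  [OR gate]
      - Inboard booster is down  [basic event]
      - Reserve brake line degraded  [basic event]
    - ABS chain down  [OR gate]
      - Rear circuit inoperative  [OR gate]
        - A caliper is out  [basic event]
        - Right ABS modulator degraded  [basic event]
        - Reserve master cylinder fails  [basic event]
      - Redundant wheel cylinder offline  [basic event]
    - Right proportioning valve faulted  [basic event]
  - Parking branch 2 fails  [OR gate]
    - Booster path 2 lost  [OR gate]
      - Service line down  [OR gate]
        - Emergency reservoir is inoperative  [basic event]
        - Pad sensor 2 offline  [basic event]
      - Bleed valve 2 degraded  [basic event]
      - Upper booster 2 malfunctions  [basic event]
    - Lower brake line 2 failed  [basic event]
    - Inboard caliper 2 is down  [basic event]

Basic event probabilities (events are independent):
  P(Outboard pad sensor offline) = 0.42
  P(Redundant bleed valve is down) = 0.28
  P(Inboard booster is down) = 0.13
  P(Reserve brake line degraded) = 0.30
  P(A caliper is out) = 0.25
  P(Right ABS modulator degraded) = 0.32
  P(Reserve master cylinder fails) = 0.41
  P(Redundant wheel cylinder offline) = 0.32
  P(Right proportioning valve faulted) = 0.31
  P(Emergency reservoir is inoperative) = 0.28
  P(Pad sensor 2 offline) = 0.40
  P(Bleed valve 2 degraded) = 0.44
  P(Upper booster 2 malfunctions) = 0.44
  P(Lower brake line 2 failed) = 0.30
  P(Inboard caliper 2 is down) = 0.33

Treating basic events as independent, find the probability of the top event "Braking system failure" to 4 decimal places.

P(Booster path fails) [AND] = 0.42 × 0.28 = 0.117600
P(Parking branch fails) [OR] = 1 − (1−0.13) × (1−0.30) = 0.391000
P(Rear circuit inoperative) [OR] = 1 − (1−0.25) × (1−0.32) × (1−0.41) = 0.699100
P(ABS chain down) [OR] = 1 − (1−0.699100) × (1−0.32) = 0.795388
P(Front circuit down) [OR] = 1 − (1−0.391000) × (1−0.795388) × (1−0.31) = 0.914020
P(Service line down) [OR] = 1 − (1−0.28) × (1−0.40) = 0.568000
P(Booster path 2 lost) [OR] = 1 − (1−0.568000) × (1−0.44) × (1−0.44) = 0.864525
P(Parking branch 2 fails) [OR] = 1 − (1−0.864525) × (1−0.30) × (1−0.33) = 0.936462
P(Braking system failure) [OR] = 1 − (1−0.117600) × (1−0.914020) × (1−0.936462) = 0.995179
Rounded to 4 decimal places: P(Braking system failure) ≈ 0.9952.

0.9952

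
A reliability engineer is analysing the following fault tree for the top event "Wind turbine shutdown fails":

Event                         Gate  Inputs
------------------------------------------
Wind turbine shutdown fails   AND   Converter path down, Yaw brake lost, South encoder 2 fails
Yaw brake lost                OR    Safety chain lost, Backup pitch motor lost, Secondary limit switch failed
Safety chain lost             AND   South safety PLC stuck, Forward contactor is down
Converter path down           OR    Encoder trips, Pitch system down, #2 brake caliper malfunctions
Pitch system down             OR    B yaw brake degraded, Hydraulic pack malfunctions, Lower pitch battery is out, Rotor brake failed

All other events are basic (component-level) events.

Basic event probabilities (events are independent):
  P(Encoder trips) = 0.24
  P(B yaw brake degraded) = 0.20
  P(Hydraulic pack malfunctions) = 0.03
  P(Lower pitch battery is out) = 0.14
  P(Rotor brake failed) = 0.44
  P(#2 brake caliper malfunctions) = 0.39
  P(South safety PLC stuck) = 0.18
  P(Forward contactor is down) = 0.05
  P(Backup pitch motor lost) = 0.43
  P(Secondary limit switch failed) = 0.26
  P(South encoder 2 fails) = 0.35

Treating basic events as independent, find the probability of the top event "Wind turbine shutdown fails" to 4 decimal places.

0.1684

P(Pitch system down) [OR] = 1 − (1−0.20) × (1−0.03) × (1−0.14) × (1−0.44) = 0.626278
P(Converter path down) [OR] = 1 − (1−0.24) × (1−0.626278) × (1−0.39) = 0.826742
P(Safety chain lost) [AND] = 0.18 × 0.05 = 0.009000
P(Yaw brake lost) [OR] = 1 − (1−0.009000) × (1−0.43) × (1−0.26) = 0.581996
P(Wind turbine shutdown fails) [AND] = 0.826742 × 0.581996 × 0.35 = 0.168406
Rounded to 4 decimal places: P(Wind turbine shutdown fails) ≈ 0.1684.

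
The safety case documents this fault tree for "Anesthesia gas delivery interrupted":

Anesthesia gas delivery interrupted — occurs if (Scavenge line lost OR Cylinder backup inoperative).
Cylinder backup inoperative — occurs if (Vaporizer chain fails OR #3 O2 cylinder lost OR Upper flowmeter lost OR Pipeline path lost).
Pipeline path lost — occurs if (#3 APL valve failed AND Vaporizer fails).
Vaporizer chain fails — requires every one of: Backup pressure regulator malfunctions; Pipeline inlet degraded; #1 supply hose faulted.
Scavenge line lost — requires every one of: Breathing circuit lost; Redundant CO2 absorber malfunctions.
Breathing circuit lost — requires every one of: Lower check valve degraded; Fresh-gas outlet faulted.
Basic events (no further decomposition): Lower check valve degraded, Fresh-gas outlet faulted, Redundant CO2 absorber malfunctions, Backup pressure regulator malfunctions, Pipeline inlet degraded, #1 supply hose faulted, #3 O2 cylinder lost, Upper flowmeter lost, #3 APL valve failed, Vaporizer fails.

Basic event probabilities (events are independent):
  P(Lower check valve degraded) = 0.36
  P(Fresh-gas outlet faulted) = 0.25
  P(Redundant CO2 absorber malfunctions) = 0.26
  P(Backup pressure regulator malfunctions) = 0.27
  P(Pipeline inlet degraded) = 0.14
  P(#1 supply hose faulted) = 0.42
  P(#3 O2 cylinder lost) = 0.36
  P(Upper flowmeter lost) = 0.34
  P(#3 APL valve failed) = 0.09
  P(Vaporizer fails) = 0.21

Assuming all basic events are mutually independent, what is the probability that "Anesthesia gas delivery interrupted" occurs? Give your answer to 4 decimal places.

P(Breathing circuit lost) [AND] = 0.36 × 0.25 = 0.090000
P(Scavenge line lost) [AND] = 0.090000 × 0.26 = 0.023400
P(Vaporizer chain fails) [AND] = 0.27 × 0.14 × 0.42 = 0.015876
P(Pipeline path lost) [AND] = 0.09 × 0.21 = 0.018900
P(Cylinder backup inoperative) [OR] = 1 − (1−0.015876) × (1−0.36) × (1−0.34) × (1−0.018900) = 0.592163
P(Anesthesia gas delivery interrupted) [OR] = 1 − (1−0.023400) × (1−0.592163) = 0.601706
Rounded to 4 decimal places: P(Anesthesia gas delivery interrupted) ≈ 0.6017.

0.6017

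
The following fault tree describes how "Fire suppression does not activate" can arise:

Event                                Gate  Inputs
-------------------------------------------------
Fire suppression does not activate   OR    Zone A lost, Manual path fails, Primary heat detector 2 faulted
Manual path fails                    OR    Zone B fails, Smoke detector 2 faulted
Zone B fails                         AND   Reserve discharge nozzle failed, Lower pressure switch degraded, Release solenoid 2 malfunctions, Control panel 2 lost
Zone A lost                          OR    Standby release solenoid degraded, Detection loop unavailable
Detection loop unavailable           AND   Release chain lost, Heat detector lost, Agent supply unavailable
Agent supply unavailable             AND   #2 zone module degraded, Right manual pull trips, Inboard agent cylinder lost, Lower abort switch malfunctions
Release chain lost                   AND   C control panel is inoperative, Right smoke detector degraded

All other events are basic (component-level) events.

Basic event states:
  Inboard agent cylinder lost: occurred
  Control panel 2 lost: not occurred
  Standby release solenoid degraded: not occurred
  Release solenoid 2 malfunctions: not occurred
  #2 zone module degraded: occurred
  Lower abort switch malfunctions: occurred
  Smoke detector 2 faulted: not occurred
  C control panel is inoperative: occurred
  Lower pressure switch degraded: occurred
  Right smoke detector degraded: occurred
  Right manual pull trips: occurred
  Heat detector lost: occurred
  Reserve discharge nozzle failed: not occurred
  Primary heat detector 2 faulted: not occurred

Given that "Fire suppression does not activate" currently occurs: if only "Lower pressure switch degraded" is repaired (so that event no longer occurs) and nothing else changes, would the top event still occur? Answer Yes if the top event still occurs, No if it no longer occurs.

Yes

Counterfactual: set "Lower pressure switch degraded" to not occurred.
Release chain lost [AND]: C control panel is inoperative=occurs, Right smoke detector degraded=occurs → all inputs occur → occurs.
Agent supply unavailable [AND]: #2 zone module degraded=occurs, Right manual pull trips=occurs, Inboard agent cylinder lost=occurs, Lower abort switch malfunctions=occurs → all inputs occur → occurs.
Detection loop unavailable [AND]: Release chain lost=occurs, Heat detector lost=occurs, Agent supply unavailable=occurs → all inputs occur → occurs.
Zone A lost [OR]: Standby release solenoid degraded=not, Detection loop unavailable=occurs → at least one input occurs → occurs.
Zone B fails [AND]: Reserve discharge nozzle failed=not, Lower pressure switch degraded=not, Release solenoid 2 malfunctions=not, Control panel 2 lost=not → not all inputs occur → does not occur.
Manual path fails [OR]: Zone B fails=not, Smoke detector 2 faulted=not → no input occurs → does not occur.
Fire suppression does not activate [OR]: Zone A lost=occurs, Manual path fails=not, Primary heat detector 2 faulted=not → at least one input occurs → occurs.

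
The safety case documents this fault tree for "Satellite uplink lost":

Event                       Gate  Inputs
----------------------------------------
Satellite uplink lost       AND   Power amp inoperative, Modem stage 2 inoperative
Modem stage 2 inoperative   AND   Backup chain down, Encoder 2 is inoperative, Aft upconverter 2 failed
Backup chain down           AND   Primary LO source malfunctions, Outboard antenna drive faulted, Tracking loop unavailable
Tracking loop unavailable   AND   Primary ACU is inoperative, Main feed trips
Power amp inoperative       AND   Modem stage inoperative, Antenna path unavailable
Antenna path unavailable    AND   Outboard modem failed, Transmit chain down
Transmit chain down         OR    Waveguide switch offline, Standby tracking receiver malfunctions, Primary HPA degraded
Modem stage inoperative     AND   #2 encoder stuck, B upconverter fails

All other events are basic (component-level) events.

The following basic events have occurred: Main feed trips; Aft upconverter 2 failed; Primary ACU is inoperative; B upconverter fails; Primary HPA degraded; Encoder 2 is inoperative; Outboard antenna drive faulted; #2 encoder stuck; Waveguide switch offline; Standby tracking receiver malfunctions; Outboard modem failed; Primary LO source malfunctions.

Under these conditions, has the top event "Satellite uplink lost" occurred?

Modem stage inoperative [AND]: #2 encoder stuck=occurs, B upconverter fails=occurs → all inputs occur → occurs.
Transmit chain down [OR]: Waveguide switch offline=occurs, Standby tracking receiver malfunctions=occurs, Primary HPA degraded=occurs → at least one input occurs → occurs.
Antenna path unavailable [AND]: Outboard modem failed=occurs, Transmit chain down=occurs → all inputs occur → occurs.
Power amp inoperative [AND]: Modem stage inoperative=occurs, Antenna path unavailable=occurs → all inputs occur → occurs.
Tracking loop unavailable [AND]: Primary ACU is inoperative=occurs, Main feed trips=occurs → all inputs occur → occurs.
Backup chain down [AND]: Primary LO source malfunctions=occurs, Outboard antenna drive faulted=occurs, Tracking loop unavailable=occurs → all inputs occur → occurs.
Modem stage 2 inoperative [AND]: Backup chain down=occurs, Encoder 2 is inoperative=occurs, Aft upconverter 2 failed=occurs → all inputs occur → occurs.
Satellite uplink lost [AND]: Power amp inoperative=occurs, Modem stage 2 inoperative=occurs → all inputs occur → occurs.

Yes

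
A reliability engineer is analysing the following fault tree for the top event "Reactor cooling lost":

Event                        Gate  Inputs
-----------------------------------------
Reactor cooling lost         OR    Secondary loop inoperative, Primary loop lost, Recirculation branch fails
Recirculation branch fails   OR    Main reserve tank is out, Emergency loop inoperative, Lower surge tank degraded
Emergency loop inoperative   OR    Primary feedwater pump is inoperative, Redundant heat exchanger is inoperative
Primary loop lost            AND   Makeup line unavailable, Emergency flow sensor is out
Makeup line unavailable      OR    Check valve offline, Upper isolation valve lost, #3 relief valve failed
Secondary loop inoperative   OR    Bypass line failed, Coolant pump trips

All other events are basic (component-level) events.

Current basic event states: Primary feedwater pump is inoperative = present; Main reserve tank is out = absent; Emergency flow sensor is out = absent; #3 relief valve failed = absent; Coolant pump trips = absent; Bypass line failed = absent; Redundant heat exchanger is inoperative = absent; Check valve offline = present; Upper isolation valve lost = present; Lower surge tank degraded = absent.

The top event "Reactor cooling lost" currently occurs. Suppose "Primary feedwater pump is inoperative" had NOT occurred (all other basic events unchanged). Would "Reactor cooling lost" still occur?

Counterfactual: set "Primary feedwater pump is inoperative" to not occurred.
Secondary loop inoperative [OR]: Bypass line failed=not, Coolant pump trips=not → no input occurs → does not occur.
Makeup line unavailable [OR]: Check valve offline=occurs, Upper isolation valve lost=occurs, #3 relief valve failed=not → at least one input occurs → occurs.
Primary loop lost [AND]: Makeup line unavailable=occurs, Emergency flow sensor is out=not → not all inputs occur → does not occur.
Emergency loop inoperative [OR]: Primary feedwater pump is inoperative=not, Redundant heat exchanger is inoperative=not → no input occurs → does not occur.
Recirculation branch fails [OR]: Main reserve tank is out=not, Emergency loop inoperative=not, Lower surge tank degraded=not → no input occurs → does not occur.
Reactor cooling lost [OR]: Secondary loop inoperative=not, Primary loop lost=not, Recirculation branch fails=not → no input occurs → does not occur.

No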